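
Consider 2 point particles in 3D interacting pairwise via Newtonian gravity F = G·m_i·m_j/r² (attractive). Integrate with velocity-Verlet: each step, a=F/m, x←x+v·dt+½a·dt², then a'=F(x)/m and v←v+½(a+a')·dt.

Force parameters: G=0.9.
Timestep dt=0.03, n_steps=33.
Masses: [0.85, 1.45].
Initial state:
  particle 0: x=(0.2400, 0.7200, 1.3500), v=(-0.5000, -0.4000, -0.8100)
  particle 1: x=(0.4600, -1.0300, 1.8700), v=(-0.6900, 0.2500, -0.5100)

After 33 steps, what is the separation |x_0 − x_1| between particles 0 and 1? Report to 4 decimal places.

0.9826

step 0: x0=(0.2400, 0.7200, 1.3500) x1=(0.4600, -1.0300, 1.8700)
step 1: x0=(0.2250, 0.7078, 1.3257) x1=(0.4393, -1.0224, 1.8547)
step 2: x0=(0.2101, 0.6953, 1.3016) x1=(0.4186, -1.0146, 1.8393)
step 3: x0=(0.1952, 0.6825, 1.2776) x1=(0.3978, -1.0066, 1.8238)
step 4: x0=(0.1803, 0.6693, 1.2536) x1=(0.3770, -0.9984, 1.8083)
step 5: x0=(0.1655, 0.6558, 1.2298) x1=(0.3562, -0.9900, 1.7927)
step 6: x0=(0.1507, 0.6418, 1.2061) x1=(0.3354, -0.9814, 1.7771)
step 7: x0=(0.1360, 0.6276, 1.1826) x1=(0.3145, -0.9726, 1.7613)
step 8: x0=(0.1213, 0.6129, 1.1592) x1=(0.2936, -0.9635, 1.7455)
step 9: x0=(0.1067, 0.5979, 1.1359) x1=(0.2727, -0.9542, 1.7296)
step 10: x0=(0.0921, 0.5825, 1.1127) x1=(0.2518, -0.9447, 1.7136)
step 11: x0=(0.0775, 0.5666, 1.0898) x1=(0.2308, -0.9350, 1.6976)
step 12: x0=(0.0630, 0.5504, 1.0670) x1=(0.2098, -0.9250, 1.6814)
step 13: x0=(0.0485, 0.5338, 1.0443) x1=(0.1888, -0.9148, 1.6651)
step 14: x0=(0.0341, 0.5167, 1.0219) x1=(0.1678, -0.9043, 1.6487)
step 15: x0=(0.0197, 0.4992, 0.9996) x1=(0.1467, -0.8936, 1.6322)
step 16: x0=(0.0053, 0.4812, 0.9776) x1=(0.1257, -0.8826, 1.6156)
step 17: x0=(-0.0090, 0.4627, 0.9558) x1=(0.1046, -0.8713, 1.5988)
step 18: x0=(-0.0232, 0.4438, 0.9342) x1=(0.0834, -0.8597, 1.5820)
step 19: x0=(-0.0375, 0.4244, 0.9128) x1=(0.0623, -0.8479, 1.5649)
step 20: x0=(-0.0517, 0.4045, 0.8917) x1=(0.0411, -0.8357, 1.5478)
step 21: x0=(-0.0658, 0.3841, 0.8709) x1=(0.0199, -0.8233, 1.5304)
step 22: x0=(-0.0799, 0.3631, 0.8504) x1=(-0.0013, -0.8105, 1.5129)
step 23: x0=(-0.0940, 0.3415, 0.8302) x1=(-0.0225, -0.7974, 1.4952)
step 24: x0=(-0.1080, 0.3194, 0.8103) x1=(-0.0438, -0.7840, 1.4773)
step 25: x0=(-0.1221, 0.2967, 0.7908) x1=(-0.0651, -0.7702, 1.4592)
step 26: x0=(-0.1360, 0.2733, 0.7717) x1=(-0.0864, -0.7561, 1.4409)
step 27: x0=(-0.1500, 0.2493, 0.7530) x1=(-0.1077, -0.7415, 1.4223)
step 28: x0=(-0.1639, 0.2246, 0.7348) x1=(-0.1291, -0.7266, 1.4034)
step 29: x0=(-0.1778, 0.1993, 0.7170) x1=(-0.1504, -0.7112, 1.3843)
step 30: x0=(-0.1916, 0.1731, 0.6998) x1=(-0.1718, -0.6954, 1.3648)
step 31: x0=(-0.2055, 0.1462, 0.6833) x1=(-0.1931, -0.6792, 1.3450)
step 32: x0=(-0.2193, 0.1185, 0.6673) x1=(-0.2145, -0.6625, 1.3248)
step 33: x0=(-0.2331, 0.0899, 0.6521) x1=(-0.2359, -0.6453, 1.3041)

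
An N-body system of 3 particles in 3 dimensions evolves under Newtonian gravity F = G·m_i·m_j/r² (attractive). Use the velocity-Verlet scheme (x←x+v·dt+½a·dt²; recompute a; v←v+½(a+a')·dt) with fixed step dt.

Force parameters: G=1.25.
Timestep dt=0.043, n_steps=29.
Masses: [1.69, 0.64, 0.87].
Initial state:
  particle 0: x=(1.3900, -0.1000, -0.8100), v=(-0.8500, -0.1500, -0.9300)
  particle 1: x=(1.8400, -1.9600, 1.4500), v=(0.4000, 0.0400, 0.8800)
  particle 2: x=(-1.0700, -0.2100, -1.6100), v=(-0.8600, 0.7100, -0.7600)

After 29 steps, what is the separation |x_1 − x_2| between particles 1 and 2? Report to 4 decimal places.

6.8881

step 0: x0=(1.3900, -0.1000, -0.8100) x1=(1.8400, -1.9600, 1.4500) x2=(-1.0700, -0.2100, -1.6100)
step 1: x0=(1.3533, -0.1065, -0.8500) x1=(1.8571, -1.9581, 1.4876) x2=(-1.1067, -0.1795, -1.6426)
step 2: x0=(1.3164, -0.1131, -0.8899) x1=(1.8741, -1.9559, 1.5249) x2=(-1.1428, -0.1490, -1.6749)
step 3: x0=(1.2792, -0.1198, -0.9298) x1=(1.8910, -1.9535, 1.5617) x2=(-1.1782, -0.1184, -1.7070)
step 4: x0=(1.2417, -0.1266, -0.9697) x1=(1.9078, -1.9508, 1.5982) x2=(-1.2131, -0.0880, -1.7389)
step 5: x0=(1.2040, -0.1335, -1.0096) x1=(1.9244, -1.9478, 1.6344) x2=(-1.2474, -0.0575, -1.7706)
step 6: x0=(1.1660, -0.1405, -1.0494) x1=(1.9409, -1.9446, 1.6702) x2=(-1.2811, -0.0271, -1.8021)
step 7: x0=(1.1278, -0.1475, -1.0892) x1=(1.9572, -1.9412, 1.7056) x2=(-1.3142, 0.0032, -1.8333)
step 8: x0=(1.0893, -0.1545, -1.1290) x1=(1.9734, -1.9376, 1.7408) x2=(-1.3466, 0.0335, -1.8644)
step 9: x0=(1.0505, -0.1616, -1.1688) x1=(1.9895, -1.9338, 1.7756) x2=(-1.3785, 0.0638, -1.8952)
step 10: x0=(1.0115, -0.1687, -1.2086) x1=(2.0055, -1.9298, 1.8101) x2=(-1.4097, 0.0940, -1.9258)
step 11: x0=(0.9722, -0.1759, -1.2484) x1=(2.0214, -1.9257, 1.8444) x2=(-1.4404, 0.1240, -1.9563)
step 12: x0=(0.9326, -0.1830, -1.2882) x1=(2.0371, -1.9214, 1.8783) x2=(-1.4704, 0.1540, -1.9865)
step 13: x0=(0.8928, -0.1902, -1.3280) x1=(2.0527, -1.9169, 1.9120) x2=(-1.4998, 0.1839, -2.0165)
step 14: x0=(0.8527, -0.1973, -1.3678) x1=(2.0682, -1.9124, 1.9454) x2=(-1.5287, 0.2137, -2.0463)
step 15: x0=(0.8123, -0.2045, -1.4076) x1=(2.0836, -1.9076, 1.9786) x2=(-1.5568, 0.2434, -2.0759)
step 16: x0=(0.7716, -0.2116, -1.4474) x1=(2.0989, -1.9028, 2.0115) x2=(-1.5844, 0.2729, -2.1053)
step 17: x0=(0.7307, -0.2187, -1.4872) x1=(2.1140, -1.8978, 2.0441) x2=(-1.6114, 0.3023, -2.1346)
step 18: x0=(0.6895, -0.2258, -1.5270) x1=(2.1291, -1.8927, 2.0766) x2=(-1.6377, 0.3316, -2.1636)
step 19: x0=(0.6480, -0.2328, -1.5668) x1=(2.1440, -1.8875, 2.1088) x2=(-1.6634, 0.3607, -2.1924)
step 20: x0=(0.6062, -0.2398, -1.6067) x1=(2.1588, -1.8822, 2.1408) x2=(-1.6885, 0.3896, -2.2211)
step 21: x0=(0.5641, -0.2467, -1.6466) x1=(2.1735, -1.8769, 2.1726) x2=(-1.7130, 0.4184, -2.2496)
step 22: x0=(0.5218, -0.2536, -1.6864) x1=(2.1882, -1.8714, 2.2042) x2=(-1.7368, 0.4469, -2.2778)
step 23: x0=(0.4792, -0.2603, -1.7263) x1=(2.2027, -1.8658, 2.2355) x2=(-1.7600, 0.4753, -2.3059)
step 24: x0=(0.4363, -0.2671, -1.7663) x1=(2.2171, -1.8602, 2.2667) x2=(-1.7826, 0.5035, -2.3338)
step 25: x0=(0.3930, -0.2737, -1.8062) x1=(2.2314, -1.8545, 2.2977) x2=(-1.8045, 0.5314, -2.3616)
step 26: x0=(0.3495, -0.2802, -1.8462) x1=(2.2457, -1.8487, 2.3286) x2=(-1.8258, 0.5591, -2.3891)
step 27: x0=(0.3057, -0.2866, -1.8862) x1=(2.2598, -1.8428, 2.3592) x2=(-1.8464, 0.5865, -2.4165)
step 28: x0=(0.2616, -0.2929, -1.9262) x1=(2.2739, -1.8369, 2.3897) x2=(-1.8664, 0.6137, -2.4437)
step 29: x0=(0.2173, -0.2991, -1.9663) x1=(2.2878, -1.8309, 2.4200) x2=(-1.8858, 0.6405, -2.4707)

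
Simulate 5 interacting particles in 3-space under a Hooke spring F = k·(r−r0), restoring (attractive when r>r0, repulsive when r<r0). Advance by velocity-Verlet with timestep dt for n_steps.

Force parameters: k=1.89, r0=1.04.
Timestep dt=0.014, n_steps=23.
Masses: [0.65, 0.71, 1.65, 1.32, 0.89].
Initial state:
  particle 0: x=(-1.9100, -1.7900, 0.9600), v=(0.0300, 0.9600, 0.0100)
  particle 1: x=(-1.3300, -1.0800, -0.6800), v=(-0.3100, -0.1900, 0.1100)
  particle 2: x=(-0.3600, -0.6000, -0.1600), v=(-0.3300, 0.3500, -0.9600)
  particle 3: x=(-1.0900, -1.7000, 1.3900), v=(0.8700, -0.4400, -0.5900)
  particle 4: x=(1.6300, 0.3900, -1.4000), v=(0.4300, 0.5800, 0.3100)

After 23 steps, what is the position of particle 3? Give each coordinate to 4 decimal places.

step 0: x0=(-1.9100, -1.7900, 0.9600) x1=(-1.3300, -1.0800, -0.6800) x2=(-0.3600, -0.6000, -0.1600) x3=(-1.0900, -1.7000, 1.3900) x4=(1.6300, 0.3900, -1.4000)
step 1: x0=(-1.9085, -1.7758, 0.9592) x1=(-1.3338, -1.0825, -0.6781) x2=(-0.3646, -0.5952, -0.1734) x3=(-1.0775, -1.7058, 1.3812) x4=(1.6343, 0.3971, -1.3946)
step 2: x0=(-1.9049, -1.7601, 0.9566) x1=(-1.3365, -1.0849, -0.6755) x2=(-0.3693, -0.5905, -0.1866) x3=(-1.0643, -1.7109, 1.3713) x4=(1.6353, 0.4021, -1.3870)
step 3: x0=(-1.8991, -1.7429, 0.9522) x1=(-1.3382, -1.0869, -0.6722) x2=(-0.3740, -0.5860, -0.1997) x3=(-1.0504, -1.7153, 1.3603) x4=(1.6329, 0.4052, -1.3773)
step 4: x0=(-1.8912, -1.7243, 0.9459) x1=(-1.3387, -1.0887, -0.6682) x2=(-0.3787, -0.5816, -0.2127) x3=(-1.0360, -1.7191, 1.3482) x4=(1.6272, 0.4061, -1.3654)
step 5: x0=(-1.8812, -1.7042, 0.9378) x1=(-1.3382, -1.0903, -0.6635) x2=(-0.3834, -0.5773, -0.2255) x3=(-1.0208, -1.7221, 1.3351) x4=(1.6181, 0.4050, -1.3515)
step 6: x0=(-1.8691, -1.6826, 0.9280) x1=(-1.3366, -1.0915, -0.6581) x2=(-0.3881, -0.5732, -0.2382) x3=(-1.0050, -1.7244, 1.3208) x4=(1.6057, 0.4019, -1.3355)
step 7: x0=(-1.8549, -1.6597, 0.9164) x1=(-1.3339, -1.0925, -0.6522) x2=(-0.3929, -0.5693, -0.2507) x3=(-0.9887, -1.7260, 1.3056) x4=(1.5901, 0.3968, -1.3175)
step 8: x0=(-1.8388, -1.6354, 0.9032) x1=(-1.3301, -1.0933, -0.6455) x2=(-0.3976, -0.5655, -0.2631) x3=(-0.9717, -1.7269, 1.2893) x4=(1.5712, 0.3897, -1.2975)
step 9: x0=(-1.8206, -1.6098, 0.8882) x1=(-1.3253, -1.0937, -0.6383) x2=(-0.4023, -0.5618, -0.2753) x3=(-0.9541, -1.7272, 1.2720) x4=(1.5492, 0.3806, -1.2755)
step 10: x0=(-1.8005, -1.5829, 0.8716) x1=(-1.3193, -1.0939, -0.6305) x2=(-0.4071, -0.5582, -0.2873) x3=(-0.9360, -1.7267, 1.2536) x4=(1.5240, 0.3696, -1.2516)
step 11: x0=(-1.7785, -1.5548, 0.8534) x1=(-1.3124, -1.0938, -0.6222) x2=(-0.4118, -0.5548, -0.2991) x3=(-0.9173, -1.7256, 1.2343) x4=(1.4957, 0.3567, -1.2259)
step 12: x0=(-1.7546, -1.5254, 0.8337) x1=(-1.3044, -1.0934, -0.6133) x2=(-0.4164, -0.5516, -0.3108) x3=(-0.8980, -1.7238, 1.2141) x4=(1.4644, 0.3420, -1.1984)
step 13: x0=(-1.7289, -1.4949, 0.8125) x1=(-1.2954, -1.0927, -0.6039) x2=(-0.4211, -0.5484, -0.3223) x3=(-0.8783, -1.7213, 1.1929) x4=(1.4302, 0.3254, -1.1692)
step 14: x0=(-1.7015, -1.4632, 0.7898) x1=(-1.2854, -1.0917, -0.5940) x2=(-0.4257, -0.5454, -0.3336) x3=(-0.8580, -1.7182, 1.1708) x4=(1.3931, 0.3070, -1.1382)
step 15: x0=(-1.6724, -1.4305, 0.7658) x1=(-1.2745, -1.0905, -0.5837) x2=(-0.4303, -0.5425, -0.3448) x3=(-0.8373, -1.7144, 1.1478) x4=(1.3533, 0.2869, -1.1057)
step 16: x0=(-1.6417, -1.3968, 0.7405) x1=(-1.2626, -1.0890, -0.5729) x2=(-0.4349, -0.5397, -0.3557) x3=(-0.8161, -1.7100, 1.1240) x4=(1.3107, 0.2652, -1.0716)
step 17: x0=(-1.6095, -1.3621, 0.7139) x1=(-1.2498, -1.0872, -0.5618) x2=(-0.4394, -0.5370, -0.3665) x3=(-0.7945, -1.7050, 1.0993) x4=(1.2656, 0.2418, -1.0360)
step 18: x0=(-1.5758, -1.3265, 0.6862) x1=(-1.2361, -1.0852, -0.5502) x2=(-0.4439, -0.5344, -0.3771) x3=(-0.7724, -1.6994, 1.0738) x4=(1.2181, 0.2168, -0.9990)
step 19: x0=(-1.5406, -1.2900, 0.6574) x1=(-1.2216, -1.0829, -0.5384) x2=(-0.4483, -0.5320, -0.3875) x3=(-0.7500, -1.6932, 1.0475) x4=(1.1681, 0.1903, -0.9606)
step 20: x0=(-1.5042, -1.2528, 0.6276) x1=(-1.2062, -1.0803, -0.5262) x2=(-0.4527, -0.5296, -0.3978) x3=(-0.7272, -1.6864, 1.0205) x4=(1.1159, 0.1624, -0.9210)
step 21: x0=(-1.4665, -1.2148, 0.5968) x1=(-1.1901, -1.0776, -0.5138) x2=(-0.4571, -0.5273, -0.4078) x3=(-0.7040, -1.6791, 0.9928) x4=(1.0616, 0.1332, -0.8802)
step 22: x0=(-1.4277, -1.1761, 0.5652) x1=(-1.1733, -1.0746, -0.5011) x2=(-0.4613, -0.5252, -0.4177) x3=(-0.6805, -1.6712, 0.9644) x4=(1.0052, 0.1026, -0.8383)
step 23: x0=(-1.3878, -1.1368, 0.5329) x1=(-1.1557, -1.0715, -0.4882) x2=(-0.4656, -0.5231, -0.4274) x3=(-0.6567, -1.6628, 0.9354) x4=(0.9470, 0.0709, -0.7954)

(-0.6567, -1.6628, 0.9354)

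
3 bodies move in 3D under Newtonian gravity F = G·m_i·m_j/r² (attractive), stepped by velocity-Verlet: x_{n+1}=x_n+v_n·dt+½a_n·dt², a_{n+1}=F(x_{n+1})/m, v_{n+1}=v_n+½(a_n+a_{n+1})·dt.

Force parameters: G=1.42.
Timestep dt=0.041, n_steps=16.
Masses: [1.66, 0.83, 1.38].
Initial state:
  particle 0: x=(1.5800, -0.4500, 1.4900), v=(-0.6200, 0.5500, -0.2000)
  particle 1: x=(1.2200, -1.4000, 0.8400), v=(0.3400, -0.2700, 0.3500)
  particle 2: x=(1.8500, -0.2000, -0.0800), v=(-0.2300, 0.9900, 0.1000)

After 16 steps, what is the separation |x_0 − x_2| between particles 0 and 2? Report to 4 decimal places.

step 0: x0=(1.5800, -0.4500, 1.4900) x1=(1.2200, -1.4000, 0.8400) x2=(1.8500, -0.2000, -0.0800)
step 1: x0=(1.5545, -0.4279, 1.4808) x1=(1.2346, -1.4095, 0.8547) x2=(1.8403, -0.1598, -0.0750)
step 2: x0=(1.5288, -0.4067, 1.4697) x1=(1.2503, -1.4160, 0.8702) x2=(1.8301, -0.1204, -0.0680)
step 3: x0=(1.5031, -0.3864, 1.4566) x1=(1.2671, -1.4193, 0.8864) x2=(1.8193, -0.0818, -0.0592)
step 4: x0=(1.4774, -0.3670, 1.4417) x1=(1.2847, -1.4194, 0.9034) x2=(1.8080, -0.0440, -0.0485)
step 5: x0=(1.4517, -0.3485, 1.4248) x1=(1.3031, -1.4163, 0.9209) x2=(1.7962, -0.0070, -0.0359)
step 6: x0=(1.4262, -0.3310, 1.4060) x1=(1.3221, -1.4098, 0.9391) x2=(1.7838, 0.0290, -0.0213)
step 7: x0=(1.4009, -0.3144, 1.3852) x1=(1.3417, -1.3998, 0.9579) x2=(1.7709, 0.0642, -0.0048)
step 8: x0=(1.3759, -0.2988, 1.3626) x1=(1.3616, -1.3864, 0.9772) x2=(1.7573, 0.0984, 0.0137)
step 9: x0=(1.3513, -0.2842, 1.3380) x1=(1.3818, -1.3693, 0.9969) x2=(1.7432, 0.1317, 0.0342)
step 10: x0=(1.3271, -0.2706, 1.3115) x1=(1.4022, -1.3485, 1.0171) x2=(1.7284, 0.1638, 0.0569)
step 11: x0=(1.3036, -0.2580, 1.2830) x1=(1.4224, -1.3238, 1.0375) x2=(1.7129, 0.1948, 0.0817)
step 12: x0=(1.2808, -0.2463, 1.2525) x1=(1.4425, -1.2951, 1.0582) x2=(1.6966, 0.2246, 0.1088)
step 13: x0=(1.2589, -0.2356, 1.2201) x1=(1.4622, -1.2623, 1.0789) x2=(1.6795, 0.2530, 0.1383)
step 14: x0=(1.2380, -0.2258, 1.1856) x1=(1.4814, -1.2251, 1.0996) x2=(1.6615, 0.2800, 0.1702)
step 15: x0=(1.2183, -0.2169, 1.1490) x1=(1.4998, -1.1835, 1.1200) x2=(1.6425, 0.3052, 0.2047)
step 16: x0=(1.2001, -0.2087, 1.1105) x1=(1.5172, -1.1372, 1.1400) x2=(1.6223, 0.3287, 0.2420)

1.1051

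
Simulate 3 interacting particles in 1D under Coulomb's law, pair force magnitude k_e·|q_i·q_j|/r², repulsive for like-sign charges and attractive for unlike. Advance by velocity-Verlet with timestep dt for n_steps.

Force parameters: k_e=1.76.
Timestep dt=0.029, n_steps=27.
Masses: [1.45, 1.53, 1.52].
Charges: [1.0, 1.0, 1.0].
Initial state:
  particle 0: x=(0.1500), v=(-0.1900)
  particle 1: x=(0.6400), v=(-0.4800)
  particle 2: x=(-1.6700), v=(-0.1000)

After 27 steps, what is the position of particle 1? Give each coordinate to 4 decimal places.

(1.1605)

step 0: x0=(0.1500) x1=(0.6400) x2=(-1.6700)
step 1: x0=(0.1425) x1=(0.6282) x2=(-1.6731)
step 2: x0=(0.1310) x1=(0.6207) x2=(-1.6768)
step 3: x0=(0.1156) x1=(0.6173) x2=(-1.6809)
step 4: x0=(0.0964) x1=(0.6181) x2=(-1.6854)
step 5: x0=(0.0738) x1=(0.6225) x2=(-1.6905)
step 6: x0=(0.0481) x1=(0.6304) x2=(-1.6961)
step 7: x0=(0.0198) x1=(0.6412) x2=(-1.7022)
step 8: x0=(-0.0109) x1=(0.6548) x2=(-1.7087)
step 9: x0=(-0.0435) x1=(0.6707) x2=(-1.7158)
step 10: x0=(-0.0777) x1=(0.6887) x2=(-1.7234)
step 11: x0=(-0.1133) x1=(0.7085) x2=(-1.7316)
step 12: x0=(-0.1500) x1=(0.7299) x2=(-1.7402)
step 13: x0=(-0.1877) x1=(0.7527) x2=(-1.7495)
step 14: x0=(-0.2260) x1=(0.7767) x2=(-1.7592)
step 15: x0=(-0.2650) x1=(0.8019) x2=(-1.7696)
step 16: x0=(-0.3044) x1=(0.8280) x2=(-1.7805)
step 17: x0=(-0.3441) x1=(0.8551) x2=(-1.7920)
step 18: x0=(-0.3841) x1=(0.8829) x2=(-1.8041)
step 19: x0=(-0.4241) x1=(0.9115) x2=(-1.8168)
step 20: x0=(-0.4643) x1=(0.9408) x2=(-1.8302)
step 21: x0=(-0.5043) x1=(0.9707) x2=(-1.8442)
step 22: x0=(-0.5443) x1=(1.0011) x2=(-1.8588)
step 23: x0=(-0.5842) x1=(1.0321) x2=(-1.8742)
step 24: x0=(-0.6238) x1=(1.0636) x2=(-1.8903)
step 25: x0=(-0.6631) x1=(1.0955) x2=(-1.9070)
step 26: x0=(-0.7021) x1=(1.1278) x2=(-1.9245)
step 27: x0=(-0.7407) x1=(1.1605) x2=(-1.9428)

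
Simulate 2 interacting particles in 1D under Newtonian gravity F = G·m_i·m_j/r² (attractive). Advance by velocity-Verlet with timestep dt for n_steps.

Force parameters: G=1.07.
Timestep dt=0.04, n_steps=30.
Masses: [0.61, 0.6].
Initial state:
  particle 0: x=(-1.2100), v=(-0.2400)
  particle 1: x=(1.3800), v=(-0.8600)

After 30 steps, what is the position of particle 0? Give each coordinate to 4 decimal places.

step 0: x0=(-1.2100) x1=(1.3800)
step 1: x0=(-1.2195) x1=(1.3455)
step 2: x0=(-1.2289) x1=(1.3109)
step 3: x0=(-1.2381) x1=(1.2761)
step 4: x0=(-1.2471) x1=(1.2411)
step 5: x0=(-1.2560) x1=(1.2060)
step 6: x0=(-1.2647) x1=(1.1707)
step 7: x0=(-1.2733) x1=(1.1352)
step 8: x0=(-1.2816) x1=(1.0995)
step 9: x0=(-1.2898) x1=(1.0637)
step 10: x0=(-1.2978) x1=(1.0277)
step 11: x0=(-1.3056) x1=(0.9914)
step 12: x0=(-1.3132) x1=(0.9550)
step 13: x0=(-1.3206) x1=(0.9184)
step 14: x0=(-1.3278) x1=(0.8816)
step 15: x0=(-1.3348) x1=(0.8445)
step 16: x0=(-1.3416) x1=(0.8072)
step 17: x0=(-1.3482) x1=(0.7697)
step 18: x0=(-1.3545) x1=(0.7320)
step 19: x0=(-1.3606) x1=(0.6940)
step 20: x0=(-1.3664) x1=(0.6558)
step 21: x0=(-1.3720) x1=(0.6174)
step 22: x0=(-1.3773) x1=(0.5786)
step 23: x0=(-1.3824) x1=(0.5396)
step 24: x0=(-1.3872) x1=(0.5003)
step 25: x0=(-1.3917) x1=(0.4607)
step 26: x0=(-1.3959) x1=(0.4208)
step 27: x0=(-1.3998) x1=(0.3806)
step 28: x0=(-1.4034) x1=(0.3401)
step 29: x0=(-1.4066) x1=(0.2992)
step 30: x0=(-1.4095) x1=(0.2580)

(-1.4095)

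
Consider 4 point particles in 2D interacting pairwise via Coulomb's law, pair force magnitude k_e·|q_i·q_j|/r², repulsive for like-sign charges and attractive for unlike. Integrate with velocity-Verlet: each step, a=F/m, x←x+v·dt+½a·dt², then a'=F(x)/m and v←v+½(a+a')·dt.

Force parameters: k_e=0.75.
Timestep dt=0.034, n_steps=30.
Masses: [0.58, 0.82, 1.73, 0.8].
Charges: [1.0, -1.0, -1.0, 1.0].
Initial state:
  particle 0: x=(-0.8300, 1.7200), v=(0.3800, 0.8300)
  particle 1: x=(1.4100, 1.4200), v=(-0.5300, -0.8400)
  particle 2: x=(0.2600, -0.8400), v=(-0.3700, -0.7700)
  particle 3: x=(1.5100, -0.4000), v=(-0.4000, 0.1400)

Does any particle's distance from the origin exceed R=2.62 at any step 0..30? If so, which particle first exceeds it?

step 0: x0=(-0.8300, 1.7200) x1=(1.4100, 1.4200) x2=(0.2600, -0.8400) x3=(1.5100, -0.4000)
step 1: x0=(-0.8170, 1.7482) x1=(1.3919, 1.3914) x2=(0.2475, -0.8661) x3=(1.4961, -0.3952)
step 2: x0=(-0.8037, 1.7762) x1=(1.3737, 1.3626) x2=(0.2353, -0.8922) x3=(1.4818, -0.3904)
step 3: x0=(-0.7901, 1.8041) x1=(1.3554, 1.3337) x2=(0.2232, -0.9181) x3=(1.4669, -0.3855)
step 4: x0=(-0.7763, 1.8319) x1=(1.3370, 1.3046) x2=(0.2113, -0.9440) x3=(1.4515, -0.3806)
step 5: x0=(-0.7622, 1.8596) x1=(1.3185, 1.2753) x2=(0.1996, -0.9698) x3=(1.4357, -0.3756)
step 6: x0=(-0.7479, 1.8871) x1=(1.2998, 1.2459) x2=(0.1881, -0.9955) x3=(1.4194, -0.3705)
step 7: x0=(-0.7333, 1.9145) x1=(1.2810, 1.2162) x2=(0.1768, -1.0210) x3=(1.4026, -0.3654)
step 8: x0=(-0.7185, 1.9417) x1=(1.2622, 1.1864) x2=(0.1657, -1.0465) x3=(1.3854, -0.3601)
step 9: x0=(-0.7034, 1.9688) x1=(1.2432, 1.1564) x2=(0.1547, -1.0719) x3=(1.3678, -0.3548)
step 10: x0=(-0.6881, 1.9957) x1=(1.2241, 1.1262) x2=(0.1439, -1.0971) x3=(1.3497, -0.3494)
step 11: x0=(-0.6725, 2.0225) x1=(1.2049, 1.0958) x2=(0.1333, -1.1223) x3=(1.3311, -0.3438)
step 12: x0=(-0.6567, 2.0491) x1=(1.1856, 1.0651) x2=(0.1228, -1.1474) x3=(1.3122, -0.3381)
step 13: x0=(-0.6406, 2.0755) x1=(1.1662, 1.0341) x2=(0.1125, -1.1723) x3=(1.2928, -0.3323)
step 14: x0=(-0.6243, 2.1017) x1=(1.1467, 1.0029) x2=(0.1023, -1.1972) x3=(1.2731, -0.3262)
step 15: x0=(-0.6078, 2.1278) x1=(1.1272, 0.9714) x2=(0.0923, -1.2219) x3=(1.2529, -0.3200)
step 16: x0=(-0.5911, 2.1536) x1=(1.1076, 0.9395) x2=(0.0824, -1.2465) x3=(1.2324, -0.3135)
step 17: x0=(-0.5742, 2.1793) x1=(1.0879, 0.9073) x2=(0.0726, -1.2711) x3=(1.2115, -0.3067)
step 18: x0=(-0.5570, 2.2048) x1=(1.0682, 0.8747) x2=(0.0630, -1.2955) x3=(1.1902, -0.2996)
step 19: x0=(-0.5397, 2.2300) x1=(1.0485, 0.8417) x2=(0.0534, -1.3198) x3=(1.1685, -0.2922)
step 20: x0=(-0.5222, 2.2551) x1=(1.0287, 0.8082) x2=(0.0441, -1.3440) x3=(1.1465, -0.2843)
step 21: x0=(-0.5045, 2.2800) x1=(1.0090, 0.7741) x2=(0.0348, -1.3681) x3=(1.1241, -0.2760)
step 22: x0=(-0.4867, 2.3046) x1=(0.9892, 0.7395) x2=(0.0256, -1.3921) x3=(1.1013, -0.2671)
step 23: x0=(-0.4687, 2.3291) x1=(0.9696, 0.7041) x2=(0.0165, -1.4160) x3=(1.0782, -0.2576)
step 24: x0=(-0.4506, 2.3534) x1=(0.9499, 0.6680) x2=(0.0075, -1.4398) x3=(1.0547, -0.2474)
step 25: x0=(-0.4323, 2.3774) x1=(0.9304, 0.6310) x2=(-0.0014, -1.4635) x3=(1.0308, -0.2363)
step 26: x0=(-0.4140, 2.4013) x1=(0.9109, 0.5930) x2=(-0.0102, -1.4871) x3=(1.0066, -0.2243)
step 27: x0=(-0.3955, 2.4250) x1=(0.8916, 0.5537) x2=(-0.0189, -1.5106) x3=(0.9819, -0.2111)
step 28: x0=(-0.3769, 2.4485) x1=(0.8725, 0.5131) x2=(-0.0276, -1.5340) x3=(0.9569, -0.1965)
step 29: x0=(-0.3582, 2.4718) x1=(0.8536, 0.4708) x2=(-0.0362, -1.5573) x3=(0.9314, -0.1802)
step 30: x0=(-0.3395, 2.4949) x1=(0.8350, 0.4264) x2=(-0.0447, -1.5806) x3=(0.9055, -0.1619)

no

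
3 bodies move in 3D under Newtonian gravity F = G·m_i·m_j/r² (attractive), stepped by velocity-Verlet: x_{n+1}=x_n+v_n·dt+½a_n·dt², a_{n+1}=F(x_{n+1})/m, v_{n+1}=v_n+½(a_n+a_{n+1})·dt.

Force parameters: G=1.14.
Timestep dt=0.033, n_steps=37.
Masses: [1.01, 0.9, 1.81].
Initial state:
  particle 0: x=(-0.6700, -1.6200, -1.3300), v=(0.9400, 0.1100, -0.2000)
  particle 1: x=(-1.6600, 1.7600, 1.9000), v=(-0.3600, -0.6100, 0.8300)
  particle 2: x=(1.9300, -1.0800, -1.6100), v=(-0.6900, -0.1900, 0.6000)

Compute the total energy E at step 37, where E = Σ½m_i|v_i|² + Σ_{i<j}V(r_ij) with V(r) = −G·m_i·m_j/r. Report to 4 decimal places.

step 0: x0=(-0.6700, -1.6200, -1.3300) x1=(-1.6600, 1.7600, 1.9000) x2=(1.9300, -1.0800, -1.6100)
step 1: x0=(-0.6388, -1.6163, -1.3366) x1=(-1.6719, 1.7398, 1.9274) x2=(1.9071, -1.0863, -1.5902)
step 2: x0=(-0.6074, -1.6125, -1.3432) x1=(-1.6837, 1.7196, 1.9546) x2=(1.8841, -1.0926, -1.5703)
step 3: x0=(-0.5755, -1.6087, -1.3498) x1=(-1.6954, 1.6993, 1.9818) x2=(1.8608, -1.0989, -1.5504)
step 4: x0=(-0.5434, -1.6047, -1.3564) x1=(-1.7071, 1.6789, 2.0089) x2=(1.8373, -1.1052, -1.5305)
step 5: x0=(-0.5109, -1.6006, -1.3630) x1=(-1.7187, 1.6585, 2.0360) x2=(1.8136, -1.1116, -1.5105)
step 6: x0=(-0.4780, -1.5964, -1.3696) x1=(-1.7303, 1.6379, 2.0629) x2=(1.7896, -1.1180, -1.4905)
step 7: x0=(-0.4448, -1.5920, -1.3761) x1=(-1.7418, 1.6174, 2.0898) x2=(1.7654, -1.1245, -1.4705)
step 8: x0=(-0.4111, -1.5876, -1.3827) x1=(-1.7533, 1.5967, 2.1166) x2=(1.7410, -1.1309, -1.4504)
step 9: x0=(-0.3769, -1.5830, -1.3892) x1=(-1.7647, 1.5760, 2.1433) x2=(1.7162, -1.1374, -1.4303)
step 10: x0=(-0.3423, -1.5783, -1.3957) x1=(-1.7761, 1.5552, 2.1699) x2=(1.6912, -1.1440, -1.4102)
step 11: x0=(-0.3072, -1.5734, -1.4022) x1=(-1.7874, 1.5344, 2.1965) x2=(1.6659, -1.1506, -1.3900)
step 12: x0=(-0.2716, -1.5685, -1.4086) x1=(-1.7986, 1.5134, 2.2230) x2=(1.6402, -1.1572, -1.3699)
step 13: x0=(-0.2354, -1.5633, -1.4150) x1=(-1.8098, 1.4925, 2.2494) x2=(1.6142, -1.1639, -1.3497)
step 14: x0=(-0.1987, -1.5580, -1.4214) x1=(-1.8209, 1.4714, 2.2757) x2=(1.5878, -1.1706, -1.3295)
step 15: x0=(-0.1613, -1.5525, -1.4277) x1=(-1.8320, 1.4503, 2.3019) x2=(1.5611, -1.1775, -1.3093)
step 16: x0=(-0.1231, -1.5469, -1.4339) x1=(-1.8430, 1.4291, 2.3280) x2=(1.5339, -1.1843, -1.2891)
step 17: x0=(-0.0843, -1.5411, -1.4400) x1=(-1.8539, 1.4079, 2.3541) x2=(1.5063, -1.1913, -1.2689)
step 18: x0=(-0.0447, -1.5350, -1.4460) x1=(-1.8648, 1.3866, 2.3801) x2=(1.4783, -1.1983, -1.2488)
step 19: x0=(-0.0041, -1.5288, -1.4518) x1=(-1.8756, 1.3653, 2.4060) x2=(1.4497, -1.2055, -1.2286)
step 20: x0=(0.0373, -1.5223, -1.4575) x1=(-1.8864, 1.3439, 2.4318) x2=(1.4205, -1.2127, -1.2086)
step 21: x0=(0.0798, -1.5155, -1.4629) x1=(-1.8971, 1.3224, 2.4575) x2=(1.3908, -1.2200, -1.1886)
step 22: x0=(0.1234, -1.5085, -1.4681) x1=(-1.9077, 1.3008, 2.4832) x2=(1.3604, -1.2275, -1.1687)
step 23: x0=(0.1682, -1.5011, -1.4729) x1=(-1.9183, 1.2793, 2.5088) x2=(1.3292, -1.2351, -1.1490)
step 24: x0=(0.2145, -1.4935, -1.4773) x1=(-1.9288, 1.2576, 2.5342) x2=(1.2973, -1.2429, -1.1295)
step 25: x0=(0.2622, -1.4854, -1.4812) x1=(-1.9393, 1.2359, 2.5596) x2=(1.2645, -1.2508, -1.1102)
step 26: x0=(0.3116, -1.4769, -1.4845) x1=(-1.9497, 1.2142, 2.5850) x2=(1.2307, -1.2590, -1.0913)
step 27: x0=(0.3630, -1.4680, -1.4868) x1=(-1.9600, 1.1923, 2.6102) x2=(1.1958, -1.2674, -1.0727)
step 28: x0=(0.4165, -1.4585, -1.4881) x1=(-1.9703, 1.1705, 2.6353) x2=(1.1597, -1.2761, -1.0548)
step 29: x0=(0.4725, -1.4484, -1.4879) x1=(-1.9805, 1.1485, 2.6604) x2=(1.1222, -1.2851, -1.0376)
step 30: x0=(0.5312, -1.4375, -1.4858) x1=(-1.9906, 1.1266, 2.6854) x2=(1.0831, -1.2945, -1.0215)
step 31: x0=(0.5930, -1.4259, -1.4810) x1=(-2.0007, 1.1045, 2.7103) x2=(1.0422, -1.3043, -1.0068)
step 32: x0=(0.6582, -1.4133, -1.4725) x1=(-2.0107, 1.0824, 2.7351) x2=(0.9995, -1.3146, -0.9942)
step 33: x0=(0.7271, -1.3996, -1.4589) x1=(-2.0207, 1.0603, 2.7598) x2=(0.9546, -1.3254, -0.9843)
step 34: x0=(0.7993, -1.3848, -1.4382) x1=(-2.0306, 1.0381, 2.7845) x2=(0.9079, -1.3369, -0.9784)
step 35: x0=(0.8738, -1.3690, -1.4079) x1=(-2.0404, 1.0159, 2.8090) x2=(0.8598, -1.3489, -0.9778)
step 36: x0=(0.9479, -1.3526, -1.3654) x1=(-2.0501, 0.9936, 2.8335) x2=(0.8120, -1.3612, -0.9839)
step 37: x0=(1.0174, -1.3365, -1.3100) x1=(-2.0598, 0.9712, 2.8579) x2=(0.7667, -1.3734, -0.9972)
step 0 velocities: v0=(0.9400, 0.1100, -0.2000) v1=(-0.3600, -0.6100, 0.8300) v2=(-0.6900, -0.1900, 0.6000)
step 0: KE=1.7976, PE=-1.3193, E=0.4784
step 37 velocities: v0=(1.9739, 0.4694, 1.8425) v1=(-0.2930, -0.6780, 0.7377) v2=(-1.3003, -0.3567, -0.4938)
step 37: KE=6.1497, PE=-5.7086, E=0.4411

0.4411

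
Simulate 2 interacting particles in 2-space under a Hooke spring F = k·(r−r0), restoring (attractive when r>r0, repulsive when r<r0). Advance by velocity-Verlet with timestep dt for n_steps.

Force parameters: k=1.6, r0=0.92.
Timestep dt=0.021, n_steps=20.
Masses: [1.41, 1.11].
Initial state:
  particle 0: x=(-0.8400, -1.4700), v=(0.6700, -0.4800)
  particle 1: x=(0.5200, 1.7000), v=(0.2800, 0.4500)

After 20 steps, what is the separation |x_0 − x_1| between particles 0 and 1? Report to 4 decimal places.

3.1816

step 0: x0=(-0.8400, -1.4700) x1=(0.5200, 1.7000)
step 1: x0=(-0.8257, -1.4795) x1=(0.5256, 1.7087)
step 2: x0=(-0.8109, -1.4878) x1=(0.5305, 1.7159)
step 3: x0=(-0.7956, -1.4950) x1=(0.5348, 1.7217)
step 4: x0=(-0.7798, -1.5009) x1=(0.5385, 1.7259)
step 5: x0=(-0.7635, -1.5057) x1=(0.5416, 1.7286)
step 6: x0=(-0.7467, -1.5093) x1=(0.5440, 1.7298)
step 7: x0=(-0.7295, -1.5117) x1=(0.5459, 1.7295)
step 8: x0=(-0.7118, -1.5129) x1=(0.5471, 1.7276)
step 9: x0=(-0.6936, -1.5129) x1=(0.5478, 1.7243)
step 10: x0=(-0.6749, -1.5117) x1=(0.5479, 1.7194)
step 11: x0=(-0.6559, -1.5093) x1=(0.5474, 1.7131)
step 12: x0=(-0.6363, -1.5058) x1=(0.5463, 1.7052)
step 13: x0=(-0.6164, -1.5011) x1=(0.5447, 1.6958)
step 14: x0=(-0.5960, -1.4952) x1=(0.5426, 1.6850)
step 15: x0=(-0.5752, -1.4881) x1=(0.5400, 1.6727)
step 16: x0=(-0.5540, -1.4799) x1=(0.5368, 1.6589)
step 17: x0=(-0.5324, -1.4706) x1=(0.5331, 1.6437)
step 18: x0=(-0.5105, -1.4601) x1=(0.5289, 1.6271)
step 19: x0=(-0.4881, -1.4485) x1=(0.5243, 1.6090)
step 20: x0=(-0.4654, -1.4359) x1=(0.5192, 1.5896)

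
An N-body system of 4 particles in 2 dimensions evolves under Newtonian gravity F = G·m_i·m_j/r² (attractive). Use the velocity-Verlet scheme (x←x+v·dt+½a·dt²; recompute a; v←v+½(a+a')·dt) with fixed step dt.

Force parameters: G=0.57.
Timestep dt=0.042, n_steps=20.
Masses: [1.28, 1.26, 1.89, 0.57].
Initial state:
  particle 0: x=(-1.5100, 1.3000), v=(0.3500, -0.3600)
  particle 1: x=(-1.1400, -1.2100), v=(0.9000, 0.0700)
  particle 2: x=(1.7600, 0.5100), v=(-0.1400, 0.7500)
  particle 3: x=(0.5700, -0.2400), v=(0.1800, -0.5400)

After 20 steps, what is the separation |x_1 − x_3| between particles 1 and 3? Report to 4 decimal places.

1.1515

step 0: x0=(-1.5100, 1.3000) x1=(-1.1400, -1.2100) x2=(1.7600, 0.5100) x3=(0.5700, -0.2400)
step 1: x0=(-1.4952, 1.2847) x1=(-1.1021, -1.2069) x2=(1.7539, 0.5414) x3=(0.5777, -0.2624)
step 2: x0=(-1.4801, 1.2692) x1=(-1.0639, -1.2034) x2=(1.7473, 0.5726) x3=(0.5858, -0.2844)
step 3: x0=(-1.4647, 1.2534) x1=(-1.0255, -1.1995) x2=(1.7404, 0.6036) x3=(0.5942, -0.3059)
step 4: x0=(-1.4491, 1.2372) x1=(-0.9868, -1.1953) x2=(1.7330, 0.6344) x3=(0.6027, -0.3269)
step 5: x0=(-1.4331, 1.2208) x1=(-0.9479, -1.1907) x2=(1.7251, 0.6650) x3=(0.6114, -0.3474)
step 6: x0=(-1.4169, 1.2041) x1=(-0.9087, -1.1857) x2=(1.7169, 0.6954) x3=(0.6203, -0.3674)
step 7: x0=(-1.4004, 1.1871) x1=(-0.8692, -1.1802) x2=(1.7083, 0.7256) x3=(0.6292, -0.3870)
step 8: x0=(-1.3835, 1.1698) x1=(-0.8294, -1.1744) x2=(1.6992, 0.7555) x3=(0.6380, -0.4060)
step 9: x0=(-1.3664, 1.1523) x1=(-0.7894, -1.1681) x2=(1.6898, 0.7852) x3=(0.6469, -0.4246)
step 10: x0=(-1.3489, 1.1344) x1=(-0.7491, -1.1614) x2=(1.6800, 0.8147) x3=(0.6557, -0.4427)
step 11: x0=(-1.3311, 1.1162) x1=(-0.7085, -1.1543) x2=(1.6699, 0.8439) x3=(0.6643, -0.4604)
step 12: x0=(-1.3130, 1.0978) x1=(-0.6675, -1.1466) x2=(1.6593, 0.8729) x3=(0.6727, -0.4776)
step 13: x0=(-1.2945, 1.0790) x1=(-0.6263, -1.1386) x2=(1.6484, 0.9017) x3=(0.6808, -0.4944)
step 14: x0=(-1.2757, 1.0600) x1=(-0.5847, -1.1300) x2=(1.6371, 0.9302) x3=(0.6886, -0.5108)
step 15: x0=(-1.2565, 1.0406) x1=(-0.5428, -1.1209) x2=(1.6255, 0.9585) x3=(0.6960, -0.5268)
step 16: x0=(-1.2369, 1.0210) x1=(-0.5006, -1.1113) x2=(1.6135, 0.9865) x3=(0.7031, -0.5424)
step 17: x0=(-1.2169, 1.0010) x1=(-0.4580, -1.1012) x2=(1.6012, 1.0142) x3=(0.7096, -0.5578)
step 18: x0=(-1.1966, 0.9808) x1=(-0.4150, -1.0906) x2=(1.5885, 1.0417) x3=(0.7155, -0.5728)
step 19: x0=(-1.1758, 0.9603) x1=(-0.3716, -1.0793) x2=(1.5755, 1.0690) x3=(0.7208, -0.5875)
step 20: x0=(-1.1546, 0.9395) x1=(-0.3278, -1.0675) x2=(1.5621, 1.0959) x3=(0.7254, -0.6019)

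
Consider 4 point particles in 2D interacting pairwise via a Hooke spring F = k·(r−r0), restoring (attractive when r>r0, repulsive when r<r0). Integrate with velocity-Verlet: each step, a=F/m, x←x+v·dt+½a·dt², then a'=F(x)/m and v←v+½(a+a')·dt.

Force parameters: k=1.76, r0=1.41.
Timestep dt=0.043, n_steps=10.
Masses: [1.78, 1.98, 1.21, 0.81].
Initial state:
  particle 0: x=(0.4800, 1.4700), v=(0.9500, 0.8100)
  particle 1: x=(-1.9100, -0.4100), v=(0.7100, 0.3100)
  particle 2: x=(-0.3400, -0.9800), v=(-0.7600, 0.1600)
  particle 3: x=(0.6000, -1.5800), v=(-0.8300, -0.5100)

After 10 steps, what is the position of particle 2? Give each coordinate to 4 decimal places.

step 0: x0=(0.4800, 1.4700) x1=(-1.9100, -0.4100) x2=(-0.3400, -0.9800) x3=(0.6000, -1.5800)
step 1: x0=(0.5194, 1.5014) x1=(-1.8772, -0.3964) x2=(-0.3728, -0.9713) x3=(0.5622, -1.5978)
step 2: x0=(0.5557, 1.5257) x1=(-1.8400, -0.3822) x2=(-0.4057, -0.9589) x3=(0.5205, -1.6071)
step 3: x0=(0.5888, 1.5429) x1=(-1.7987, -0.3673) x2=(-0.4383, -0.9428) x3=(0.4754, -1.6079)
step 4: x0=(0.6186, 1.5528) x1=(-1.7535, -0.3517) x2=(-0.4704, -0.9229) x3=(0.4273, -1.6000)
step 5: x0=(0.6448, 1.5555) x1=(-1.7046, -0.3353) x2=(-0.5017, -0.8995) x3=(0.3767, -1.5836)
step 6: x0=(0.6675, 1.5511) x1=(-1.6524, -0.3180) x2=(-0.5319, -0.8725) x3=(0.3241, -1.5589)
step 7: x0=(0.6866, 1.5396) x1=(-1.5970, -0.2999) x2=(-0.5608, -0.8420) x3=(0.2701, -1.5261)
step 8: x0=(0.7020, 1.5212) x1=(-1.5390, -0.2807) x2=(-0.5883, -0.8082) x3=(0.2153, -1.4856)
step 9: x0=(0.7137, 1.4962) x1=(-1.4786, -0.2604) x2=(-0.6141, -0.7712) x3=(0.1602, -1.4380)
step 10: x0=(0.7218, 1.4649) x1=(-1.4161, -0.2389) x2=(-0.6381, -0.7313) x3=(0.1056, -1.3837)

(-0.6381, -0.7313)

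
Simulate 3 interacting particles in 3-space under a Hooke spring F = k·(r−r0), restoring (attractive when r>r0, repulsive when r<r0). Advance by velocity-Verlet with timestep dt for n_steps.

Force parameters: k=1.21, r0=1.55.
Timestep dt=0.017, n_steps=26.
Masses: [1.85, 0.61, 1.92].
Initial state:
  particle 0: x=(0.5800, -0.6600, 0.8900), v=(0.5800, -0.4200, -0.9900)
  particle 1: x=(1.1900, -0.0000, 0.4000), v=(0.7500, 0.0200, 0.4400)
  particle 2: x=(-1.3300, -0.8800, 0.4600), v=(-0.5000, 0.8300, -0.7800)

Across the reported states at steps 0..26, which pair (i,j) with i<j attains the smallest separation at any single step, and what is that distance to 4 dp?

step 0: x0=(0.5800, -0.6600, 0.8900) x1=(1.1900, -0.0000, 0.4000) x2=(-1.3300, -0.8800, 0.4600)
step 1: x0=(0.5898, -0.6672, 0.8732) x1=(1.2025, 0.0003, 0.4074) x2=(-1.3384, -0.8659, 0.4467)
step 2: x0=(0.5994, -0.6744, 0.8564) x1=(1.2146, 0.0007, 0.4147) x2=(-1.3465, -0.8516, 0.4335)
step 3: x0=(0.6090, -0.6818, 0.8396) x1=(1.2263, 0.0010, 0.4219) x2=(-1.3543, -0.8373, 0.4203)
step 4: x0=(0.6183, -0.6892, 0.8229) x1=(1.2375, 0.0013, 0.4289) x2=(-1.3618, -0.8230, 0.4071)
step 5: x0=(0.6275, -0.6966, 0.8062) x1=(1.2483, 0.0016, 0.4358) x2=(-1.3691, -0.8085, 0.3939)
step 6: x0=(0.6366, -0.7042, 0.7895) x1=(1.2586, 0.0020, 0.4426) x2=(-1.3760, -0.7940, 0.3807)
step 7: x0=(0.6455, -0.7118, 0.7728) x1=(1.2684, 0.0023, 0.4492) x2=(-1.3826, -0.7794, 0.3676)
step 8: x0=(0.6542, -0.7195, 0.7561) x1=(1.2778, 0.0027, 0.4557) x2=(-1.3890, -0.7648, 0.3545)
step 9: x0=(0.6628, -0.7273, 0.7395) x1=(1.2867, 0.0031, 0.4622) x2=(-1.3950, -0.7501, 0.3414)
step 10: x0=(0.6712, -0.7352, 0.7228) x1=(1.2951, 0.0036, 0.4684) x2=(-1.4007, -0.7353, 0.3283)
step 11: x0=(0.6794, -0.7431, 0.7062) x1=(1.3030, 0.0041, 0.4746) x2=(-1.4061, -0.7205, 0.3153)
step 12: x0=(0.6875, -0.7511, 0.6896) x1=(1.3104, 0.0047, 0.4807) x2=(-1.4112, -0.7056, 0.3023)
step 13: x0=(0.6954, -0.7592, 0.6729) x1=(1.3174, 0.0053, 0.4866) x2=(-1.4160, -0.6907, 0.2893)
step 14: x0=(0.7031, -0.7674, 0.6563) x1=(1.3237, 0.0060, 0.4925) x2=(-1.4204, -0.6757, 0.2764)
step 15: x0=(0.7106, -0.7756, 0.6397) x1=(1.3296, 0.0067, 0.4982) x2=(-1.4245, -0.6606, 0.2635)
step 16: x0=(0.7180, -0.7839, 0.6230) x1=(1.3350, 0.0075, 0.5038) x2=(-1.4282, -0.6455, 0.2506)
step 17: x0=(0.7252, -0.7923, 0.6064) x1=(1.3398, 0.0084, 0.5094) x2=(-1.4316, -0.6304, 0.2378)
step 18: x0=(0.7322, -0.8008, 0.5897) x1=(1.3441, 0.0093, 0.5148) x2=(-1.4347, -0.6152, 0.2251)
step 19: x0=(0.7390, -0.8093, 0.5731) x1=(1.3478, 0.0103, 0.5201) x2=(-1.4374, -0.6000, 0.2123)
step 20: x0=(0.7456, -0.8179, 0.5564) x1=(1.3509, 0.0115, 0.5253) x2=(-1.4397, -0.5847, 0.1997)
step 21: x0=(0.7521, -0.8266, 0.5397) x1=(1.3536, 0.0126, 0.5305) x2=(-1.4417, -0.5694, 0.1870)
step 22: x0=(0.7584, -0.8353, 0.5229) x1=(1.3556, 0.0139, 0.5355) x2=(-1.4433, -0.5541, 0.1744)
step 23: x0=(0.7645, -0.8441, 0.5062) x1=(1.3571, 0.0153, 0.5405) x2=(-1.4446, -0.5387, 0.1619)
step 24: x0=(0.7703, -0.8529, 0.4894) x1=(1.3580, 0.0168, 0.5453) x2=(-1.4455, -0.5233, 0.1494)
step 25: x0=(0.7761, -0.8618, 0.4726) x1=(1.3583, 0.0183, 0.5501) x2=(-1.4461, -0.5079, 0.1370)
step 26: x0=(0.7816, -0.8708, 0.4558) x1=(1.3580, 0.0200, 0.5548) x2=(-1.4463, -0.4924, 0.1246)

pair (0,1), distance 0.9999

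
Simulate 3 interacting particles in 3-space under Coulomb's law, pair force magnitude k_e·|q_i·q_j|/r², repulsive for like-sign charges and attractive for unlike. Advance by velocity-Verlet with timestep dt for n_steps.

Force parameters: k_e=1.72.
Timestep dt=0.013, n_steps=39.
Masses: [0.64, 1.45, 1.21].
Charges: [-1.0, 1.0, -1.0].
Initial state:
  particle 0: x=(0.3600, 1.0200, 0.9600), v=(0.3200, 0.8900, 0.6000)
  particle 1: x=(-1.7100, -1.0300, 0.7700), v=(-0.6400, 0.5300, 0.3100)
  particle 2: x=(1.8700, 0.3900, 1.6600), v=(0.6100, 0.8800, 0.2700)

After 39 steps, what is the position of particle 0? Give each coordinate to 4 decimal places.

step 0: x0=(0.3600, 1.0200, 0.9600) x1=(-1.7100, -1.0300, 0.7700) x2=(1.8700, 0.3900, 1.6600)
step 1: x0=(0.3641, 1.0316, 0.9678) x1=(-1.7183, -1.0231, 0.7740) x2=(1.8780, 0.4014, 1.6635)
step 2: x0=(0.3680, 1.0432, 0.9755) x1=(-1.7266, -1.0162, 0.7781) x2=(1.8860, 0.4128, 1.6671)
step 3: x0=(0.3718, 1.0548, 0.9831) x1=(-1.7348, -1.0092, 0.7821) x2=(1.8940, 0.4242, 1.6706)
step 4: x0=(0.3754, 1.0664, 0.9907) x1=(-1.7431, -1.0023, 0.7862) x2=(1.9021, 0.4355, 1.6742)
step 5: x0=(0.3788, 1.0780, 0.9983) x1=(-1.7513, -0.9953, 0.7902) x2=(1.9103, 0.4468, 1.6779)
step 6: x0=(0.3821, 1.0897, 1.0057) x1=(-1.7594, -0.9883, 0.7943) x2=(1.9185, 0.4581, 1.6815)
step 7: x0=(0.3852, 1.1013, 1.0132) x1=(-1.7676, -0.9813, 0.7983) x2=(1.9267, 0.4693, 1.6852)
step 8: x0=(0.3882, 1.1130, 1.0205) x1=(-1.7757, -0.9742, 0.8024) x2=(1.9351, 0.4805, 1.6889)
step 9: x0=(0.3910, 1.1247, 1.0278) x1=(-1.7838, -0.9672, 0.8064) x2=(1.9434, 0.4917, 1.6926)
step 10: x0=(0.3937, 1.1364, 1.0351) x1=(-1.7918, -0.9601, 0.8105) x2=(1.9518, 0.5028, 1.6964)
step 11: x0=(0.3962, 1.1481, 1.0423) x1=(-1.7999, -0.9530, 0.8146) x2=(1.9603, 0.5139, 1.7002)
step 12: x0=(0.3985, 1.1599, 1.0494) x1=(-1.8079, -0.9459, 0.8187) x2=(1.9688, 0.5250, 1.7040)
step 13: x0=(0.4007, 1.1716, 1.0565) x1=(-1.8158, -0.9387, 0.8228) x2=(1.9774, 0.5360, 1.7078)
step 14: x0=(0.4028, 1.1834, 1.0636) x1=(-1.8238, -0.9316, 0.8268) x2=(1.9860, 0.5471, 1.7116)
step 15: x0=(0.4047, 1.1951, 1.0706) x1=(-1.8317, -0.9244, 0.8309) x2=(1.9946, 0.5580, 1.7155)
step 16: x0=(0.4064, 1.2069, 1.0775) x1=(-1.8396, -0.9172, 0.8350) x2=(2.0034, 0.5690, 1.7194)
step 17: x0=(0.4080, 1.2187, 1.0844) x1=(-1.8475, -0.9100, 0.8391) x2=(2.0121, 0.5799, 1.7233)
step 18: x0=(0.4094, 1.2306, 1.0912) x1=(-1.8554, -0.9027, 0.8432) x2=(2.0209, 0.5908, 1.7272)
step 19: x0=(0.4107, 1.2424, 1.0980) x1=(-1.8632, -0.8955, 0.8473) x2=(2.0298, 0.6017, 1.7312)
step 20: x0=(0.4119, 1.2543, 1.1047) x1=(-1.8710, -0.8882, 0.8514) x2=(2.0387, 0.6125, 1.7351)
step 21: x0=(0.4128, 1.2661, 1.1114) x1=(-1.8788, -0.8809, 0.8556) x2=(2.0477, 0.6233, 1.7391)
step 22: x0=(0.4137, 1.2780, 1.1181) x1=(-1.8865, -0.8736, 0.8597) x2=(2.0567, 0.6341, 1.7432)
step 23: x0=(0.4144, 1.2899, 1.1247) x1=(-1.8943, -0.8663, 0.8638) x2=(2.0657, 0.6449, 1.7472)
step 24: x0=(0.4149, 1.3018, 1.1312) x1=(-1.9020, -0.8590, 0.8679) x2=(2.0748, 0.6556, 1.7512)
step 25: x0=(0.4153, 1.3137, 1.1377) x1=(-1.9096, -0.8516, 0.8721) x2=(2.0840, 0.6663, 1.7553)
step 26: x0=(0.4156, 1.3256, 1.1442) x1=(-1.9173, -0.8443, 0.8762) x2=(2.0932, 0.6770, 1.7594)
step 27: x0=(0.4157, 1.3376, 1.1506) x1=(-1.9249, -0.8369, 0.8803) x2=(2.1024, 0.6876, 1.7635)
step 28: x0=(0.4157, 1.3495, 1.1569) x1=(-1.9325, -0.8295, 0.8845) x2=(2.1117, 0.6982, 1.7677)
step 29: x0=(0.4155, 1.3615, 1.1633) x1=(-1.9401, -0.8220, 0.8886) x2=(2.1211, 0.7088, 1.7718)
step 30: x0=(0.4152, 1.3735, 1.1696) x1=(-1.9477, -0.8146, 0.8928) x2=(2.1304, 0.7194, 1.7760)
step 31: x0=(0.4148, 1.3855, 1.1758) x1=(-1.9552, -0.8072, 0.8969) x2=(2.1399, 0.7299, 1.7802)
step 32: x0=(0.4142, 1.3975, 1.1820) x1=(-1.9627, -0.7997, 0.9011) x2=(2.1493, 0.7405, 1.7844)
step 33: x0=(0.4134, 1.4095, 1.1882) x1=(-1.9702, -0.7922, 0.9052) x2=(2.1589, 0.7509, 1.7886)
step 34: x0=(0.4126, 1.4215, 1.1943) x1=(-1.9777, -0.7847, 0.9094) x2=(2.1684, 0.7614, 1.7928)
step 35: x0=(0.4116, 1.4336, 1.2004) x1=(-1.9852, -0.7772, 0.9136) x2=(2.1780, 0.7718, 1.7971)
step 36: x0=(0.4104, 1.4456, 1.2064) x1=(-1.9926, -0.7696, 0.9177) x2=(2.1877, 0.7823, 1.8014)
step 37: x0=(0.4092, 1.4577, 1.2124) x1=(-2.0000, -0.7621, 0.9219) x2=(2.1974, 0.7927, 1.8057)
step 38: x0=(0.4078, 1.4697, 1.2184) x1=(-2.0074, -0.7545, 0.9261) x2=(2.2071, 0.8030, 1.8100)
step 39: x0=(0.4063, 1.4818, 1.2243) x1=(-2.0147, -0.7469, 0.9303) x2=(2.2169, 0.8134, 1.8143)

(0.4063, 1.4818, 1.2243)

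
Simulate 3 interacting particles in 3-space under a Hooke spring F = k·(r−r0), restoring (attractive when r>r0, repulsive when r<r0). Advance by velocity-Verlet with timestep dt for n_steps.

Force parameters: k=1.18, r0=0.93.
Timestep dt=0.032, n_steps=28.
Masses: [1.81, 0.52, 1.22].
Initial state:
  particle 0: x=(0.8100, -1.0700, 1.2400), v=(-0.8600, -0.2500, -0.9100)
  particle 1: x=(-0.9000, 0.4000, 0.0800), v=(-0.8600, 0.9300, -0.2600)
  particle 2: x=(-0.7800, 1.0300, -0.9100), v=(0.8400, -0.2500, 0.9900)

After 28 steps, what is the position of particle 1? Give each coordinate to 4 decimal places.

step 0: x0=(0.8100, -1.0700, 1.2400) x1=(-0.9000, 0.4000, 0.0800) x2=(-0.7800, 1.0300, -0.9100)
step 1: x0=(0.7817, -1.0772, 1.2101) x1=(-0.9262, 0.4288, 0.0723) x2=(-0.7526, 1.0212, -0.8774)
step 2: x0=(0.7520, -1.0827, 1.1787) x1=(-0.9499, 0.4557, 0.0659) x2=(-0.7241, 1.0108, -0.8432)
step 3: x0=(0.7208, -1.0866, 1.1459) x1=(-0.9709, 0.4805, 0.0608) x2=(-0.6945, 0.9988, -0.8074)
step 4: x0=(0.6883, -1.0888, 1.1117) x1=(-0.9894, 0.5031, 0.0571) x2=(-0.6641, 0.9853, -0.7702)
step 5: x0=(0.6544, -1.0894, 1.0762) x1=(-1.0054, 0.5234, 0.0547) x2=(-0.6327, 0.9703, -0.7316)
step 6: x0=(0.6192, -1.0884, 1.0394) x1=(-1.0188, 0.5414, 0.0538) x2=(-0.6004, 0.9538, -0.6917)
step 7: x0=(0.5828, -1.0857, 1.0014) x1=(-1.0299, 0.5571, 0.0543) x2=(-0.5673, 0.9360, -0.6506)
step 8: x0=(0.5452, -1.0814, 0.9623) x1=(-1.0386, 0.5704, 0.0562) x2=(-0.5335, 0.9169, -0.6084)
step 9: x0=(0.5064, -1.0756, 0.9221) x1=(-1.0450, 0.5812, 0.0595) x2=(-0.4989, 0.8964, -0.5652)
step 10: x0=(0.4666, -1.0682, 0.8809) x1=(-1.0493, 0.5896, 0.0640) x2=(-0.4637, 0.8747, -0.5211)
step 11: x0=(0.4258, -1.0593, 0.8387) x1=(-1.0516, 0.5957, 0.0698) x2=(-0.4278, 0.8518, -0.4761)
step 12: x0=(0.3840, -1.0490, 0.7958) x1=(-1.0518, 0.5994, 0.0768) x2=(-0.3914, 0.8277, -0.4304)
step 13: x0=(0.3413, -1.0372, 0.7520) x1=(-1.0502, 0.6007, 0.0848) x2=(-0.3544, 0.8025, -0.3839)
step 14: x0=(0.2978, -1.0241, 0.7075) x1=(-1.0468, 0.5998, 0.0939) x2=(-0.3170, 0.7762, -0.3368)
step 15: x0=(0.2535, -1.0097, 0.6624) x1=(-1.0418, 0.5967, 0.1038) x2=(-0.2792, 0.7489, -0.2892)
step 16: x0=(0.2086, -0.9940, 0.6167) x1=(-1.0351, 0.5915, 0.1145) x2=(-0.2410, 0.7207, -0.2411)
step 17: x0=(0.1630, -0.9771, 0.5705) x1=(-1.0270, 0.5841, 0.1260) x2=(-0.2026, 0.6916, -0.1925)
step 18: x0=(0.1169, -0.9591, 0.5239) x1=(-1.0175, 0.5749, 0.1380) x2=(-0.1639, 0.6617, -0.1436)
step 19: x0=(0.0703, -0.9401, 0.4770) x1=(-1.0066, 0.5638, 0.1505) x2=(-0.1251, 0.6310, -0.0944)
step 20: x0=(0.0233, -0.9201, 0.4298) x1=(-0.9945, 0.5509, 0.1634) x2=(-0.0862, 0.5996, -0.0449)
step 21: x0=(-0.0240, -0.8991, 0.3824) x1=(-0.9813, 0.5363, 0.1766) x2=(-0.0472, 0.5675, 0.0048)
step 22: x0=(-0.0717, -0.8774, 0.3348) x1=(-0.9670, 0.5202, 0.1900) x2=(-0.0083, 0.5350, 0.0546)
step 23: x0=(-0.1196, -0.8549, 0.2871) x1=(-0.9516, 0.5026, 0.2035) x2=(0.0306, 0.5019, 0.1046)
step 24: x0=(-0.1678, -0.8317, 0.2393) x1=(-0.9354, 0.4838, 0.2171) x2=(0.0694, 0.4684, 0.1546)
step 25: x0=(-0.2160, -0.8080, 0.1915) x1=(-0.9182, 0.4637, 0.2308) x2=(0.1080, 0.4345, 0.2046)
step 26: x0=(-0.2644, -0.7837, 0.1437) x1=(-0.9003, 0.4426, 0.2443) x2=(0.1465, 0.4002, 0.2546)
step 27: x0=(-0.3129, -0.7589, 0.0960) x1=(-0.8816, 0.4206, 0.2578) x2=(0.1847, 0.3657, 0.3046)
step 28: x0=(-0.3613, -0.7337, 0.0483) x1=(-0.8621, 0.3977, 0.2713) x2=(0.2227, 0.3309, 0.3545)

(-0.8621, 0.3977, 0.2713)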